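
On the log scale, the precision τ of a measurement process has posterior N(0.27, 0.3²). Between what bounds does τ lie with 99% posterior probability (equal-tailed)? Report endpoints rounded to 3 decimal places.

[0.605, 2.837]

On the log scale the 99% interval is 0.27 ± 2.576 × 0.3 = [-0.5027, 1.0427].
Exponentiate: [e^-0.5027, e^1.0427] = [0.605, 2.837].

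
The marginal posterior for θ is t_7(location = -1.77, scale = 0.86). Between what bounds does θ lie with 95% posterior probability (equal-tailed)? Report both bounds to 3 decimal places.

[-3.804, 0.264]

The t_7 distribution is symmetric; the 95% interval is -1.77 ± t·0.86 with t_{0.975,7} = 2.365.
Half-width: 2.365 × 0.86 = 2.034.
-1.77 − 2.034 = -3.804; -1.77 + 2.034 = 0.264.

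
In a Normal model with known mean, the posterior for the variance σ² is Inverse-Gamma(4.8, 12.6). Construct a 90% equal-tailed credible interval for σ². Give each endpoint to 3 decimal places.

Inverse-Gamma(4.8, 12.6) quantiles: F⁻¹(0.05) and F⁻¹(0.95).
Equivalently, 1/σ² ~ Gamma(4.8, rate = 12.6); invert its 0.95 and 0.05 quantiles.
Posterior mean ≈ 3.316, SD ≈ 1.982; a Normal approximation gives roughly [0.056, 6.575].
Exact: lower = 1.419; upper = 6.826.

[1.419, 6.826]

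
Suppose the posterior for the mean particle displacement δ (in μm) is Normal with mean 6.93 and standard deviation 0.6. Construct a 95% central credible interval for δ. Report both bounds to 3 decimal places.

[5.754, 8.106]

The posterior is symmetric, so the 95% equal-tailed interval is δ = 6.93 ± z·0.6 with z = 1.960.
Half-width: 1.960 × 0.6 = 1.176.
6.93 − 1.176 = 5.754; 6.93 + 1.176 = 8.106.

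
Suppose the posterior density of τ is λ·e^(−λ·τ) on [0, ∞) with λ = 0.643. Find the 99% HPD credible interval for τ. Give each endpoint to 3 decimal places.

[0.000, 7.162]

The exponential density is strictly decreasing on [0, ∞), so the HPD interval is anchored at 0: [0, q] with P(τ ≤ q) = 0.99.
q = −ln(1 − 0.99) / 0.643 = 4.6052 / 0.643 = 7.162.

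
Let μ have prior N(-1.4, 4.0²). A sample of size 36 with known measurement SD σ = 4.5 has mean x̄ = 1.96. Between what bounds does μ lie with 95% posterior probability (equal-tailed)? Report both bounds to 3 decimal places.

[0.401, 3.291]

Posterior precision = 1/4.0² + 36/4.5² = 0.0625 + 1.7778 = 1.8403, so posterior SD = 0.7372.
Posterior mean = (-1.4/4.0² + 36·1.96/4.5²) / 1.8403 = 1.8459.
Interval: 1.8459 ± 1.960 × 0.7372 → [0.401, 3.291].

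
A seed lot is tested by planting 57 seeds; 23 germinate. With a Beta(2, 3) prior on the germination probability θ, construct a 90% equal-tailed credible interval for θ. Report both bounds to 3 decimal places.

Posterior: Beta(2+23, 3+34) = Beta(25, 37).
Equal-tailed 90% interval: the 0.05 and 0.95 quantiles of Beta(25, 37).
Posterior mean ≈ 0.403, SD ≈ 0.062; a Normal approximation gives roughly [0.302, 0.505].
Exact: F⁻¹(0.05) = 0.303; F⁻¹(0.95) = 0.507.

[0.303, 0.507]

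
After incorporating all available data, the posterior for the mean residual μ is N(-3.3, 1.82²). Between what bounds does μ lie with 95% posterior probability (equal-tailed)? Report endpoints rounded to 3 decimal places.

The posterior is symmetric, so the 95% equal-tailed interval is μ = -3.3 ± z·1.82 with z = 1.960.
Half-width: 1.960 × 1.82 = 3.567.
-3.3 − 3.567 = -6.867; -3.3 + 3.567 = 0.267.

[-6.867, 0.267]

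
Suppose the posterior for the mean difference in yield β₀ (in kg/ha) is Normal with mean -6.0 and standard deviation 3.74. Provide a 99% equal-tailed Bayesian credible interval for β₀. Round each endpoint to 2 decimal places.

[-15.63, 3.63]

The posterior is symmetric, so the 99% equal-tailed interval is β₀ = -6.0 ± z·3.74 with z = 2.576.
Half-width: 2.576 × 3.74 = 9.63.
-6.0 − 9.63 = -15.63; -6.0 + 9.63 = 3.63.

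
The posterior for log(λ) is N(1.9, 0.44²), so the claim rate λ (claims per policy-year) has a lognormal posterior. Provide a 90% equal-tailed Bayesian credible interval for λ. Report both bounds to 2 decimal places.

On the log scale the 90% interval is 1.9 ± 1.645 × 0.44 = [1.1763, 2.6237].
Exponentiate: [e^1.1763, e^2.6237] = [3.24, 13.79].

[3.24, 13.79]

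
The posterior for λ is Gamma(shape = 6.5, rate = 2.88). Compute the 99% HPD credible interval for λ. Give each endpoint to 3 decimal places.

[0.487, 4.892]

The posterior is unimodal and skewed, so the HPD interval has equal density at both endpoints and is the shortest 99% interval.
Solving f(0.487) = f(4.892) with F(4.892) − F(0.487) = 0.99 gives [0.487, 4.892].
For comparison, the equal-tailed interval is [0.619, 5.177]; the HPD is narrower and shifted toward the mode.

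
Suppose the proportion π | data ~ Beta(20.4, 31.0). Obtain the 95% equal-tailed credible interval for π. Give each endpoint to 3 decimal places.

[0.269, 0.533]

Posterior: Beta(20.4, 31.0).
Equal-tailed 95% interval: the 0.025 and 0.975 quantiles of Beta(20.4, 31.0).
Posterior mean ≈ 0.397, SD ≈ 0.068; a Normal approximation gives roughly [0.264, 0.529].
Exact: F⁻¹(0.025) = 0.269; F⁻¹(0.975) = 0.533.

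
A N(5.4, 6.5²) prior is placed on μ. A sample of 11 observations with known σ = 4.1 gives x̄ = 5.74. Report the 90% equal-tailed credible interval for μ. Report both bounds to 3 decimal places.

Posterior precision = 1/6.5² + 11/4.1² = 0.0237 + 0.6544 = 0.6780, so posterior SD = 1.2144.
Posterior mean = (5.4/6.5² + 11·5.74/4.1²) / 0.6780 = 5.7281.
Interval: 5.7281 ± 1.645 × 1.2144 → [3.731, 7.726].

[3.731, 7.726]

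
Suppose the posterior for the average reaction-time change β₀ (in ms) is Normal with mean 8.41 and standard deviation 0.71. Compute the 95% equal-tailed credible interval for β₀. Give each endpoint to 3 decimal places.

The posterior is symmetric, so the 95% equal-tailed interval is β₀ = 8.41 ± z·0.71 with z = 1.960.
Half-width: 1.960 × 0.71 = 1.392.
8.41 − 1.392 = 7.018; 8.41 + 1.392 = 9.802.

[7.018, 9.802]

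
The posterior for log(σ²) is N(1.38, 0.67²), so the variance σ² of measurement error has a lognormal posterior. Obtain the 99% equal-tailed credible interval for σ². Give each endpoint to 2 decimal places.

On the log scale the 99% interval is 1.38 ± 2.576 × 0.67 = [-0.3458, 3.1058].
Exponentiate: [e^-0.3458, e^3.1058] = [0.71, 22.33].

[0.71, 22.33]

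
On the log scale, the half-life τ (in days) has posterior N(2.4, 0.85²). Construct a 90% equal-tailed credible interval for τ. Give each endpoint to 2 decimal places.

[2.72, 44.62]

On the log scale the 90% interval is 2.4 ± 1.645 × 0.85 = [1.0019, 3.7981].
Exponentiate: [e^1.0019, e^3.7981] = [2.72, 44.62].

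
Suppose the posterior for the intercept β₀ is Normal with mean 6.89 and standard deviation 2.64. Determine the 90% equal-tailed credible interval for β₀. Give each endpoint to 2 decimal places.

[2.55, 11.23]

The posterior is symmetric, so the 90% equal-tailed interval is β₀ = 6.89 ± z·2.64 with z = 1.645.
Half-width: 1.645 × 2.64 = 4.34.
6.89 − 4.34 = 2.55; 6.89 + 4.34 = 11.23.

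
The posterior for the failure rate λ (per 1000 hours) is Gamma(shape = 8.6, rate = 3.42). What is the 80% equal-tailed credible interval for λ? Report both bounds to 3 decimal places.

Posterior: Gamma(shape 8.6, rate 3.42).
Equal-tailed 80% interval: Gamma(8.6, 3.42) quantiles at 0.1 and 0.9.
Posterior mean ≈ 2.515, SD ≈ 0.857; a Normal approximation gives roughly [1.416, 3.614].
Exact: lower = 1.497; upper = 3.657.

[1.497, 3.657]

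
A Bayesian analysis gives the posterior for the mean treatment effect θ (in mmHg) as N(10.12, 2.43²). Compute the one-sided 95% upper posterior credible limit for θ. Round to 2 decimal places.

Need U with P(θ ≤ U) = 0.95: U = 10.12 + z_{0.05}·2.43.
z = 1.645; U = 10.12 + 1.645 × 2.43 = 14.12.

14.12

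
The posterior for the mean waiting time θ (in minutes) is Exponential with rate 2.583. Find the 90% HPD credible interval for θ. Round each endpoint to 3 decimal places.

[0.000, 0.891]

The exponential density is strictly decreasing on [0, ∞), so the HPD interval is anchored at 0: [0, q] with P(θ ≤ q) = 0.90.
q = −ln(1 − 0.90) / 2.583 = 2.3026 / 2.583 = 0.891.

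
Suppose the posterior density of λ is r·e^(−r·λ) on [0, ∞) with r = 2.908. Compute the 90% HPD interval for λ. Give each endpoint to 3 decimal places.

[0.000, 0.792]

The exponential density is strictly decreasing on [0, ∞), so the HPD interval is anchored at 0: [0, q] with P(λ ≤ q) = 0.90.
q = −ln(1 − 0.90) / 2.908 = 2.3026 / 2.908 = 0.792.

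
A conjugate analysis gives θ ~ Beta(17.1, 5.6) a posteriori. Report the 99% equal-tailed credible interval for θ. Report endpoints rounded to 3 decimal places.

[0.494, 0.933]

Posterior: Beta(17.1, 5.6).
Equal-tailed 99% interval: the 0.005 and 0.995 quantiles of Beta(17.1, 5.6).
Posterior mean ≈ 0.753, SD ≈ 0.089; a Normal approximation gives roughly [0.525, 0.981].
Exact: F⁻¹(0.005) = 0.494; F⁻¹(0.995) = 0.933.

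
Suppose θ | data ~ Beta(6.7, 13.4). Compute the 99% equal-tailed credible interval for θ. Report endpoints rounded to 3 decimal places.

Posterior: Beta(6.7, 13.4).
Equal-tailed 99% interval: the 0.005 and 0.995 quantiles of Beta(6.7, 13.4).
Posterior mean ≈ 0.333, SD ≈ 0.103; a Normal approximation gives roughly [0.069, 0.598].
Exact: F⁻¹(0.005) = 0.110; F⁻¹(0.995) = 0.616.

[0.110, 0.616]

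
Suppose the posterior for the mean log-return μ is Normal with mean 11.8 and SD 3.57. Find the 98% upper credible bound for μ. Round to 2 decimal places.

19.13

Need U with P(μ ≤ U) = 0.98: U = 11.8 + z_{0.02}·3.57.
z = 2.054; U = 11.8 + 2.054 × 3.57 = 19.13.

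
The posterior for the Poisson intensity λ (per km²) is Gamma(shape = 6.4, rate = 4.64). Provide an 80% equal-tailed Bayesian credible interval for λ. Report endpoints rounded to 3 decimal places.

Posterior: Gamma(shape 6.4, rate 4.64).
Equal-tailed 80% interval: Gamma(6.4, 4.64) quantiles at 0.1 and 0.9.
Posterior mean ≈ 1.379, SD ≈ 0.545; a Normal approximation gives roughly [0.681, 2.078].
Exact: lower = 0.743; upper = 2.108.

[0.743, 2.108]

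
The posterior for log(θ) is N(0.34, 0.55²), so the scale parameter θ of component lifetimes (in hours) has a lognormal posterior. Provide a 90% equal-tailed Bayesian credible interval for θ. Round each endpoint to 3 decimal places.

On the log scale the 90% interval is 0.34 ± 1.645 × 0.55 = [-0.5647, 1.2447].
Exponentiate: [e^-0.5647, e^1.2447] = [0.569, 3.472].

[0.569, 3.472]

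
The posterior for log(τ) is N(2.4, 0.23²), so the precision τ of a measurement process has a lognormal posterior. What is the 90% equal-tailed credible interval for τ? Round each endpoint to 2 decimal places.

On the log scale the 90% interval is 2.4 ± 1.645 × 0.23 = [2.0217, 2.7783].
Exponentiate: [e^2.0217, e^2.7783] = [7.55, 16.09].

[7.55, 16.09]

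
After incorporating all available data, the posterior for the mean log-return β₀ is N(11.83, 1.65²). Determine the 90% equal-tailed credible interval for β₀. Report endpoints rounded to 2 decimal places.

[9.12, 14.54]

The posterior is symmetric, so the 90% equal-tailed interval is β₀ = 11.83 ± z·1.65 with z = 1.645.
Half-width: 1.645 × 1.65 = 2.71.
11.83 − 2.71 = 9.12; 11.83 + 2.71 = 14.54.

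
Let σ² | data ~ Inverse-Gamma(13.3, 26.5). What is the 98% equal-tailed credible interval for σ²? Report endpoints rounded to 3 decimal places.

Inverse-Gamma(13.3, 26.5) quantiles: F⁻¹(0.01) and F⁻¹(0.99).
Equivalently, 1/σ² ~ Gamma(13.3, rate = 26.5); invert its 0.99 and 0.01 quantiles.
Posterior mean ≈ 2.154, SD ≈ 0.641; a Normal approximation gives roughly [0.663, 3.645].
Exact: lower = 1.141; upper = 4.204.

[1.141, 4.204]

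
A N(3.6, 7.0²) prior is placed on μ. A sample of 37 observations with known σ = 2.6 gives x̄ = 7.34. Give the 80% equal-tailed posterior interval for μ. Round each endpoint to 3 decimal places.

[6.779, 7.873]

Posterior precision = 1/7.0² + 37/2.6² = 0.0204 + 5.4734 = 5.4938, so posterior SD = 0.4266.
Posterior mean = (3.6/7.0² + 37·7.34/2.6²) / 5.4938 = 7.3261.
Interval: 7.3261 ± 1.282 × 0.4266 → [6.779, 7.873].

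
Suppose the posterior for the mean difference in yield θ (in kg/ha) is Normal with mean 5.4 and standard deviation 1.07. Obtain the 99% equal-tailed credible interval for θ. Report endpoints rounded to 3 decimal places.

The posterior is symmetric, so the 99% equal-tailed interval is θ = 5.4 ± z·1.07 with z = 2.576.
Half-width: 2.576 × 1.07 = 2.756.
5.4 − 2.756 = 2.644; 5.4 + 2.756 = 8.156.

[2.644, 8.156]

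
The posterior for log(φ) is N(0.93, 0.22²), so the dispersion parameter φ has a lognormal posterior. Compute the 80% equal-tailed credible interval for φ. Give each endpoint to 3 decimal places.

On the log scale the 80% interval is 0.93 ± 1.282 × 0.22 = [0.6481, 1.2119].
Exponentiate: [e^0.6481, e^1.2119] = [1.912, 3.360].

[1.912, 3.360]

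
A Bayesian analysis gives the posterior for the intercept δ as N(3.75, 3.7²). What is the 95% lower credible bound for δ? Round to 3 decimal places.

Need L with P(δ ≥ L) = 0.95: L = 3.75 − z_{0.05}·3.7.
z = 1.645; L = 3.75 − 1.645 × 3.7 = -2.336.

-2.336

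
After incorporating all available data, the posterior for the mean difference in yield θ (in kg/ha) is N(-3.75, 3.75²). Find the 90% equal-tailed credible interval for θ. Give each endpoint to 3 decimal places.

The posterior is symmetric, so the 90% equal-tailed interval is θ = -3.75 ± z·3.75 with z = 1.645.
Half-width: 1.645 × 3.75 = 6.168.
-3.75 − 6.168 = -9.918; -3.75 + 6.168 = 2.418.

[-9.918, 2.418]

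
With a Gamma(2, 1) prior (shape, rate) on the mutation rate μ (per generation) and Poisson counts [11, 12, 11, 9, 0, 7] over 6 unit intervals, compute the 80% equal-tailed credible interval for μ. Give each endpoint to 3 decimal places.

Posterior: Gamma(2+50, 1+6) = Gamma(52, 7) (shape, rate).
Equal-tailed 80% interval: Gamma(52, 7) quantiles at 0.1 and 0.9.
Posterior mean ≈ 7.429, SD ≈ 1.030; a Normal approximation gives roughly [6.108, 8.749].
Exact: lower = 6.143; upper = 8.776.

[6.143, 8.776]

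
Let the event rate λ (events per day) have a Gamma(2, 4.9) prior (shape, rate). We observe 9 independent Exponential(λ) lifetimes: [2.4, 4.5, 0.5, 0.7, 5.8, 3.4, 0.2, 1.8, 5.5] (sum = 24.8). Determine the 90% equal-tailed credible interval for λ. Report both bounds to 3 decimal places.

Posterior: Gamma(2+9, 4.9+24.8) = Gamma(11, 29.7) (shape, rate).
Equal-tailed 90% interval: Gamma(11, 29.7) quantiles at 0.05 and 0.95.
Posterior mean ≈ 0.370, SD ≈ 0.112; a Normal approximation gives roughly [0.187, 0.554].
Exact: lower = 0.208; upper = 0.571.

[0.208, 0.571]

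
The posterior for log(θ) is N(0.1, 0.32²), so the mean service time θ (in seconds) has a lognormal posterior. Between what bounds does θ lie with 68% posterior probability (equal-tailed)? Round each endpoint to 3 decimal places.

[0.804, 1.519]

On the log scale the 68% interval is 0.1 ± 0.994 × 0.32 = [-0.2182, 0.4182].
Exponentiate: [e^-0.2182, e^0.4182] = [0.804, 1.519].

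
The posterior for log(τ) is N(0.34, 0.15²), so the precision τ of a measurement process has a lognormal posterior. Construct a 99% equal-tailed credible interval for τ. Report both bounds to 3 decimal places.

On the log scale the 99% interval is 0.34 ± 2.576 × 0.15 = [-0.0464, 0.7264].
Exponentiate: [e^-0.0464, e^0.7264] = [0.955, 2.068].

[0.955, 2.068]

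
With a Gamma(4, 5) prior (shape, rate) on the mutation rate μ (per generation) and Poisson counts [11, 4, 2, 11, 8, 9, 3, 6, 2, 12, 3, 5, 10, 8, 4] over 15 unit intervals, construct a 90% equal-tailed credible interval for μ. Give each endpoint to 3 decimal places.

Posterior: Gamma(4+98, 5+15) = Gamma(102, 20) (shape, rate).
Equal-tailed 90% interval: Gamma(102, 20) quantiles at 0.05 and 0.95.
Posterior mean ≈ 5.100, SD ≈ 0.505; a Normal approximation gives roughly [4.269, 5.931].
Exact: lower = 4.299; upper = 5.958.

[4.299, 5.958]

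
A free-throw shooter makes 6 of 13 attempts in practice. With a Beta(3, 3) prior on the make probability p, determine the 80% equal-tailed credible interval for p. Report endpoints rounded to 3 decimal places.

Posterior: Beta(3+6, 3+7) = Beta(9, 10).
Equal-tailed 80% interval: the 0.1 and 0.9 quantiles of Beta(9, 10).
Posterior mean ≈ 0.474, SD ≈ 0.112; a Normal approximation gives roughly [0.331, 0.617].
Exact: F⁻¹(0.1) = 0.329; F⁻¹(0.9) = 0.620.

[0.329, 0.620]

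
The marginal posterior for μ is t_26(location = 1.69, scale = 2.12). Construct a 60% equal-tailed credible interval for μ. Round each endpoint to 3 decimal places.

The t_26 distribution is symmetric; the 60% interval is 1.69 ± t·2.12 with t_{0.8,26} = 0.856.
Half-width: 0.856 × 2.12 = 1.814.
1.69 − 1.814 = -0.124; 1.69 + 1.814 = 3.504.

[-0.124, 3.504]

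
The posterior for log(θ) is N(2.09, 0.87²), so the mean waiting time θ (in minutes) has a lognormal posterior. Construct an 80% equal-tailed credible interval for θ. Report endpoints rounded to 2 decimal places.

On the log scale the 80% interval is 2.09 ± 1.282 × 0.87 = [0.9751, 3.2049].
Exponentiate: [e^0.9751, e^3.2049] = [2.65, 24.65].

[2.65, 24.65]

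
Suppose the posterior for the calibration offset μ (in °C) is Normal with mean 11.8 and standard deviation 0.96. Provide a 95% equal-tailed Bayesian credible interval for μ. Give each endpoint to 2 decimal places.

[9.92, 13.68]

The posterior is symmetric, so the 95% equal-tailed interval is μ = 11.8 ± z·0.96 with z = 1.960.
Half-width: 1.960 × 0.96 = 1.88.
11.8 − 1.88 = 9.92; 11.8 + 1.88 = 13.68.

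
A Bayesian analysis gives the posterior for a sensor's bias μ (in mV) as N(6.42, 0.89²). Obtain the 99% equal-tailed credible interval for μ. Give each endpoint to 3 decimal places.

[4.128, 8.712]

The posterior is symmetric, so the 99% equal-tailed interval is μ = 6.42 ± z·0.89 with z = 2.576.
Half-width: 2.576 × 0.89 = 2.292.
6.42 − 2.292 = 4.128; 6.42 + 2.292 = 8.712.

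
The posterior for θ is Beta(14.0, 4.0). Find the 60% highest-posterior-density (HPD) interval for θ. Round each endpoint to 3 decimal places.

The posterior is unimodal and skewed, so the HPD interval has equal density at both endpoints and is the shortest 60% interval.
Solving f(0.725) = f(0.883) with F(0.883) − F(0.725) = 0.60 gives [0.725, 0.883].
For comparison, the equal-tailed interval is [0.699, 0.862]; the HPD is narrower and shifted toward the mode.

[0.725, 0.883]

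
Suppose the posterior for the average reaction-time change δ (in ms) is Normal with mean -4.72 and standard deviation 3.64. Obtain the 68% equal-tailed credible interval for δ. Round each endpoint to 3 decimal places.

[-8.340, -1.100]

The posterior is symmetric, so the 68% equal-tailed interval is δ = -4.72 ± z·3.64 with z = 0.994.
Half-width: 0.994 × 3.64 = 3.620.
-4.72 − 3.620 = -8.340; -4.72 + 3.620 = -1.100.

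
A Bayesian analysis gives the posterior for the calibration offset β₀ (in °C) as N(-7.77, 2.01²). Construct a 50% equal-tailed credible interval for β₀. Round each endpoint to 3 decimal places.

[-9.126, -6.414]

The posterior is symmetric, so the 50% equal-tailed interval is β₀ = -7.77 ± z·2.01 with z = 0.674.
Half-width: 0.674 × 2.01 = 1.356.
-7.77 − 1.356 = -9.126; -7.77 + 1.356 = -6.414.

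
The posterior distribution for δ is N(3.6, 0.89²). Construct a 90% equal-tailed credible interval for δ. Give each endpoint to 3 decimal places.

[2.136, 5.064]

The posterior is symmetric, so the 90% equal-tailed interval is δ = 3.6 ± z·0.89 with z = 1.645.
Half-width: 1.645 × 0.89 = 1.464.
3.6 − 1.464 = 2.136; 3.6 + 1.464 = 5.064.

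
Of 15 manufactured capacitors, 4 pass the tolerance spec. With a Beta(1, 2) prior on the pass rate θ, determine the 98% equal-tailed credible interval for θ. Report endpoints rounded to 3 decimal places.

[0.082, 0.543]

Posterior: Beta(1+4, 2+11) = Beta(5, 13).
Equal-tailed 98% interval: the 0.01 and 0.99 quantiles of Beta(5, 13).
Posterior mean ≈ 0.278, SD ≈ 0.103; a Normal approximation gives roughly [0.039, 0.517].
Exact: F⁻¹(0.01) = 0.082; F⁻¹(0.99) = 0.543.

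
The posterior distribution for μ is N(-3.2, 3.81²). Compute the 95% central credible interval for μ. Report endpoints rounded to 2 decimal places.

The posterior is symmetric, so the 95% equal-tailed interval is μ = -3.2 ± z·3.81 with z = 1.960.
Half-width: 1.960 × 3.81 = 7.47.
-3.2 − 7.47 = -10.67; -3.2 + 7.47 = 4.27.

[-10.67, 4.27]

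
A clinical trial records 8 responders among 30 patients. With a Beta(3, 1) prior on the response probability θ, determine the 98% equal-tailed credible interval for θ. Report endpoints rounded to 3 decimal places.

[0.158, 0.519]

Posterior: Beta(3+8, 1+22) = Beta(11, 23).
Equal-tailed 98% interval: the 0.01 and 0.99 quantiles of Beta(11, 23).
Posterior mean ≈ 0.324, SD ≈ 0.079; a Normal approximation gives roughly [0.140, 0.507].
Exact: F⁻¹(0.01) = 0.158; F⁻¹(0.99) = 0.519.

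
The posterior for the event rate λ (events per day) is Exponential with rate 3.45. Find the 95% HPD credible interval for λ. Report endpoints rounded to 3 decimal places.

[0.000, 0.868]

The exponential density is strictly decreasing on [0, ∞), so the HPD interval is anchored at 0: [0, q] with P(λ ≤ q) = 0.95.
q = −ln(1 − 0.95) / 3.45 = 2.9957 / 3.45 = 0.868.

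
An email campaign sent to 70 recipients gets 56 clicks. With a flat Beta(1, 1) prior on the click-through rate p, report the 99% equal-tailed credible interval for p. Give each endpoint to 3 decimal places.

[0.656, 0.898]

Posterior: Beta(1+56, 1+14) = Beta(57, 15).
Equal-tailed 99% interval: the 0.005 and 0.995 quantiles of Beta(57, 15).
Posterior mean ≈ 0.792, SD ≈ 0.048; a Normal approximation gives roughly [0.669, 0.914].
Exact: F⁻¹(0.005) = 0.656; F⁻¹(0.995) = 0.898.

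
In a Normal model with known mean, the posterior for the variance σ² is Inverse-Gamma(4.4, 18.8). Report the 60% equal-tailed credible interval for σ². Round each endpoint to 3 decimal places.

Inverse-Gamma(4.4, 18.8) quantiles: F⁻¹(0.2) and F⁻¹(0.8).
Equivalently, 1/σ² ~ Gamma(4.4, rate = 18.8); invert its 0.8 and 0.2 quantiles.
Posterior mean ≈ 5.529, SD ≈ 3.569; a Normal approximation gives roughly [2.525, 8.533].
Exact: lower = 3.133; upper = 7.201.

[3.133, 7.201]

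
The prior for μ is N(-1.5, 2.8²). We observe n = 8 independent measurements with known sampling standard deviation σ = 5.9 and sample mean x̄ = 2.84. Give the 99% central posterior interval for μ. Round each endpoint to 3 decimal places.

[-3.018, 5.600]

Posterior precision = 1/2.8² + 8/5.9² = 0.1276 + 0.2298 = 0.3574, so posterior SD = 1.6728.
Posterior mean = (-1.5/2.8² + 8·2.84/5.9²) / 0.3574 = 1.2910.
Interval: 1.2910 ± 2.576 × 1.6728 → [-3.018, 5.600].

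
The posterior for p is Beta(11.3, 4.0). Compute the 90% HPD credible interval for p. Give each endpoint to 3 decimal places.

[0.568, 0.916]

The posterior is unimodal and skewed, so the HPD interval has equal density at both endpoints and is the shortest 90% interval.
Solving f(0.568) = f(0.916) with F(0.916) − F(0.568) = 0.90 gives [0.568, 0.916].
For comparison, the equal-tailed interval is [0.542, 0.898]; the HPD is narrower and shifted toward the mode.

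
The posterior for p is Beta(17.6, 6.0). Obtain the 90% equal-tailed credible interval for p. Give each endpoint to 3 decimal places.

Posterior: Beta(17.6, 6.0).
Equal-tailed 90% interval: the 0.05 and 0.95 quantiles of Beta(17.6, 6.0).
Posterior mean ≈ 0.746, SD ≈ 0.088; a Normal approximation gives roughly [0.601, 0.890].
Exact: F⁻¹(0.05) = 0.590; F⁻¹(0.95) = 0.878.

[0.590, 0.878]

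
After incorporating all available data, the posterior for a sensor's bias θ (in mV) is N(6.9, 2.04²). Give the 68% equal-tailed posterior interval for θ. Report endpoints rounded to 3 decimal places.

The posterior is symmetric, so the 68% equal-tailed interval is θ = 6.9 ± z·2.04 with z = 0.994.
Half-width: 0.994 × 2.04 = 2.029.
6.9 − 2.029 = 4.871; 6.9 + 2.029 = 8.929.

[4.871, 8.929]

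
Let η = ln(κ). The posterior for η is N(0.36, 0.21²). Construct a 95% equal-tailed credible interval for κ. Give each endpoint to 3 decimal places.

[0.950, 2.163]

On the log scale the 95% interval is 0.36 ± 1.960 × 0.21 = [-0.0516, 0.7716].
Exponentiate: [e^-0.0516, e^0.7716] = [0.950, 2.163].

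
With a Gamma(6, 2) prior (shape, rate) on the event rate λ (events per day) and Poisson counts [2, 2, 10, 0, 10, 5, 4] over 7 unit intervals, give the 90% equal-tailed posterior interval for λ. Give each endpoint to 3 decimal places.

[3.259, 5.534]

Posterior: Gamma(6+33, 2+7) = Gamma(39, 9) (shape, rate).
Equal-tailed 90% interval: Gamma(39, 9) quantiles at 0.05 and 0.95.
Posterior mean ≈ 4.333, SD ≈ 0.694; a Normal approximation gives roughly [3.192, 5.475].
Exact: lower = 3.259; upper = 5.534.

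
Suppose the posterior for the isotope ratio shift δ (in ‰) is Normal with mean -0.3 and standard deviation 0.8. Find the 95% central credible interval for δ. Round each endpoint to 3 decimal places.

[-1.868, 1.268]

The posterior is symmetric, so the 95% equal-tailed interval is δ = -0.3 ± z·0.8 with z = 1.960.
Half-width: 1.960 × 0.8 = 1.568.
-0.3 − 1.568 = -1.868; -0.3 + 1.568 = 1.268.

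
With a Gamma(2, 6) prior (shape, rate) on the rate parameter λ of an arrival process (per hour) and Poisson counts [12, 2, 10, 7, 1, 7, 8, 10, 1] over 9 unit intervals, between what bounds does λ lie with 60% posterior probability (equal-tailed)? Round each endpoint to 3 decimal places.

[3.560, 4.427]

Posterior: Gamma(2+58, 6+9) = Gamma(60, 15) (shape, rate).
Equal-tailed 60% interval: Gamma(60, 15) quantiles at 0.2 and 0.8.
Posterior mean ≈ 4.000, SD ≈ 0.516; a Normal approximation gives roughly [3.565, 4.435].
Exact: lower = 3.560; upper = 4.427.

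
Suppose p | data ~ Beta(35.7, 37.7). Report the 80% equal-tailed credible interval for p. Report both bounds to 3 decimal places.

[0.412, 0.561]

Posterior: Beta(35.7, 37.7).
Equal-tailed 80% interval: the 0.1 and 0.9 quantiles of Beta(35.7, 37.7).
Posterior mean ≈ 0.486, SD ≈ 0.058; a Normal approximation gives roughly [0.412, 0.561].
Exact: F⁻¹(0.1) = 0.412; F⁻¹(0.9) = 0.561.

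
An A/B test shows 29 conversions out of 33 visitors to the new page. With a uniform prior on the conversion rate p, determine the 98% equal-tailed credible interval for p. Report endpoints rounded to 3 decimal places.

[0.695, 0.961]

Posterior: Beta(1+29, 1+4) = Beta(30, 5).
Equal-tailed 98% interval: the 0.01 and 0.99 quantiles of Beta(30, 5).
Posterior mean ≈ 0.857, SD ≈ 0.058; a Normal approximation gives roughly [0.721, 0.993].
Exact: F⁻¹(0.01) = 0.695; F⁻¹(0.99) = 0.961.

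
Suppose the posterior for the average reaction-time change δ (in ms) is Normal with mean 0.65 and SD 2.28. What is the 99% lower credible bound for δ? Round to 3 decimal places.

Need L with P(δ ≥ L) = 0.99: L = 0.65 − z_{0.01}·2.28.
z = 2.326; L = 0.65 − 2.326 × 2.28 = -4.654.

-4.654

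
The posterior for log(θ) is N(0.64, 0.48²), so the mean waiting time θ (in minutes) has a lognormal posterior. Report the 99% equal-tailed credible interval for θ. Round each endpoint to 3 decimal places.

[0.551, 6.530]

On the log scale the 99% interval is 0.64 ± 2.576 × 0.48 = [-0.5964, 1.8764].
Exponentiate: [e^-0.5964, e^1.8764] = [0.551, 6.530].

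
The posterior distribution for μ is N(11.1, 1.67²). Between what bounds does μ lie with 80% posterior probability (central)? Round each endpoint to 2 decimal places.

[8.96, 13.24]

The posterior is symmetric, so the 80% equal-tailed interval is μ = 11.1 ± z·1.67 with z = 1.282.
Half-width: 1.282 × 1.67 = 2.14.
11.1 − 2.14 = 8.96; 11.1 + 2.14 = 13.24.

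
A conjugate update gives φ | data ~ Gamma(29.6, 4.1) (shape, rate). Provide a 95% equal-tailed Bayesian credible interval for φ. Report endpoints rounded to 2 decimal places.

[4.86, 10.04]

Posterior: Gamma(shape 29.6, rate 4.1).
Equal-tailed 95% interval: Gamma(29.6, 4.1) quantiles at 0.025 and 0.975.
Posterior mean ≈ 7.22, SD ≈ 1.33; a Normal approximation gives roughly [4.62, 9.82].
Exact: lower = 4.86; upper = 10.04.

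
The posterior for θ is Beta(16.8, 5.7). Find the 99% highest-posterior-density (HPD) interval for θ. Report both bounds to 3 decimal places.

[0.502, 0.940]

The posterior is unimodal and skewed, so the HPD interval has equal density at both endpoints and is the shortest 99% interval.
Solving f(0.502) = f(0.940) with F(0.940) − F(0.502) = 0.99 gives [0.502, 0.940].
For comparison, the equal-tailed interval is [0.485, 0.929]; the HPD is narrower and shifted toward the mode.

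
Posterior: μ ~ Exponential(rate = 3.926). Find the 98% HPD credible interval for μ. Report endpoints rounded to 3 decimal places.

The exponential density is strictly decreasing on [0, ∞), so the HPD interval is anchored at 0: [0, q] with P(μ ≤ q) = 0.98.
q = −ln(1 − 0.98) / 3.926 = 3.9120 / 3.926 = 0.996.

[0.000, 0.996]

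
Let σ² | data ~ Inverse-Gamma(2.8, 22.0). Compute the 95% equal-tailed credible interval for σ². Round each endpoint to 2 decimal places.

Inverse-Gamma(2.8, 22.0) quantiles: F⁻¹(0.025) and F⁻¹(0.975).
Equivalently, 1/σ² ~ Gamma(2.8, rate = 22.0); invert its 0.975 and 0.025 quantiles.
Posterior mean ≈ 12.22, SD ≈ 13.66; a Normal approximation gives roughly [-14.56, 39.00].
Exact: lower = 3.19; upper = 41.17.

[3.19, 41.17]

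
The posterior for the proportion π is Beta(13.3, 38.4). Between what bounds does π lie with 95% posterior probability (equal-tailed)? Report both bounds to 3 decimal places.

[0.149, 0.383]

Posterior: Beta(13.3, 38.4).
Equal-tailed 95% interval: the 0.025 and 0.975 quantiles of Beta(13.3, 38.4).
Posterior mean ≈ 0.257, SD ≈ 0.060; a Normal approximation gives roughly [0.139, 0.375].
Exact: F⁻¹(0.025) = 0.149; F⁻¹(0.975) = 0.383.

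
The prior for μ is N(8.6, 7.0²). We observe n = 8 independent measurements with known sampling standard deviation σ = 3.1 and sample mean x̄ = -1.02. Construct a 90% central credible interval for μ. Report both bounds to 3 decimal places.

[-2.571, 0.991]

Posterior precision = 1/7.0² + 8/3.1² = 0.0204 + 0.8325 = 0.8529, so posterior SD = 1.0828.
Posterior mean = (8.6/7.0² + 8·-1.02/3.1²) / 0.8529 = -0.7898.
Interval: -0.7898 ± 1.645 × 1.0828 → [-2.571, 0.991].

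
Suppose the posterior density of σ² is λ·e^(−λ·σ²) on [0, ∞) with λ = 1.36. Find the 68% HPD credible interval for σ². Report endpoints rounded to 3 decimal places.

[0.000, 0.838]

The exponential density is strictly decreasing on [0, ∞), so the HPD interval is anchored at 0: [0, q] with P(σ² ≤ q) = 0.68.
q = −ln(1 − 0.68) / 1.36 = 1.1394 / 1.36 = 0.838.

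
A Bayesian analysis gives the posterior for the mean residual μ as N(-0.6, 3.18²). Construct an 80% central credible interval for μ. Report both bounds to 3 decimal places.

The posterior is symmetric, so the 80% equal-tailed interval is μ = -0.6 ± z·3.18 with z = 1.282.
Half-width: 1.282 × 3.18 = 4.075.
-0.6 − 4.075 = -4.675; -0.6 + 4.075 = 3.475.

[-4.675, 3.475]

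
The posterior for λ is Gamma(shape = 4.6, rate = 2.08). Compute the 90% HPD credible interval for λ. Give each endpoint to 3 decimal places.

The posterior is unimodal and skewed, so the HPD interval has equal density at both endpoints and is the shortest 90% interval.
Solving f(0.612) = f(3.749) with F(3.749) − F(0.612) = 0.90 gives [0.612, 3.749].
For comparison, the equal-tailed interval is [0.828, 4.134]; the HPD is narrower and shifted toward the mode.

[0.612, 3.749]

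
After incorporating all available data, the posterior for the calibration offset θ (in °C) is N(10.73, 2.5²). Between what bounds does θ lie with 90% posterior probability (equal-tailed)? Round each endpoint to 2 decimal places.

[6.62, 14.84]

The posterior is symmetric, so the 90% equal-tailed interval is θ = 10.73 ± z·2.5 with z = 1.645.
Half-width: 1.645 × 2.5 = 4.11.
10.73 − 4.11 = 6.62; 10.73 + 4.11 = 14.84.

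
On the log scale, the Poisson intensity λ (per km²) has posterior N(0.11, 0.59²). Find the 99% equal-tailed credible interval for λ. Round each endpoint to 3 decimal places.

[0.244, 5.103]

On the log scale the 99% interval is 0.11 ± 2.576 × 0.59 = [-1.4097, 1.6297].
Exponentiate: [e^-1.4097, e^1.6297] = [0.244, 5.103].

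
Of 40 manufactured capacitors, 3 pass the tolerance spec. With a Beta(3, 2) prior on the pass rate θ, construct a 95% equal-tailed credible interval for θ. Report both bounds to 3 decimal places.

Posterior: Beta(3+3, 2+37) = Beta(6, 39).
Equal-tailed 95% interval: the 0.025 and 0.975 quantiles of Beta(6, 39).
Posterior mean ≈ 0.133, SD ≈ 0.050; a Normal approximation gives roughly [0.035, 0.232].
Exact: F⁻¹(0.025) = 0.052; F⁻¹(0.975) = 0.246.

[0.052, 0.246]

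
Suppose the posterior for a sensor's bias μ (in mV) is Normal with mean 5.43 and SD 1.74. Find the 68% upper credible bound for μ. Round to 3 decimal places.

Need U with P(μ ≤ U) = 0.68: U = 5.43 + z_{0.32}·1.74.
z = 0.468; U = 5.43 + 0.468 × 1.74 = 6.244.

6.244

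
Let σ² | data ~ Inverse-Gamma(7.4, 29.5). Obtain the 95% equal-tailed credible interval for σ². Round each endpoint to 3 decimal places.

[2.168, 9.618]

Inverse-Gamma(7.4, 29.5) quantiles: F⁻¹(0.025) and F⁻¹(0.975).
Equivalently, 1/σ² ~ Gamma(7.4, rate = 29.5); invert its 0.975 and 0.025 quantiles.
Posterior mean ≈ 4.609, SD ≈ 1.984; a Normal approximation gives roughly [0.722, 8.497].
Exact: lower = 2.168; upper = 9.618.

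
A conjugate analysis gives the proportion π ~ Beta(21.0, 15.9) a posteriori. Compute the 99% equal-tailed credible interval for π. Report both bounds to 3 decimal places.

[0.360, 0.764]

Posterior: Beta(21.0, 15.9).
Equal-tailed 99% interval: the 0.005 and 0.995 quantiles of Beta(21.0, 15.9).
Posterior mean ≈ 0.569, SD ≈ 0.080; a Normal approximation gives roughly [0.362, 0.776].
Exact: F⁻¹(0.005) = 0.360; F⁻¹(0.995) = 0.764.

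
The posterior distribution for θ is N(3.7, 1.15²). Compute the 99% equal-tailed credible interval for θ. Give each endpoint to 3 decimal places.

[0.738, 6.662]

The posterior is symmetric, so the 99% equal-tailed interval is θ = 3.7 ± z·1.15 with z = 2.576.
Half-width: 2.576 × 1.15 = 2.962.
3.7 − 2.962 = 0.738; 3.7 + 2.962 = 6.662.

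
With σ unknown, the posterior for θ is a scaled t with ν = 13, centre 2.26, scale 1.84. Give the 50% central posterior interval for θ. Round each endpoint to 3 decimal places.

The t_13 distribution is symmetric; the 50% interval is 2.26 ± t·1.84 with t_{0.75,13} = 0.694.
Half-width: 0.694 × 1.84 = 1.277.
2.26 − 1.277 = 0.983; 2.26 + 1.277 = 3.537.

[0.983, 3.537]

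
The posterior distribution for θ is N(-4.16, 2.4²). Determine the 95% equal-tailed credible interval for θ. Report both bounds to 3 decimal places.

The posterior is symmetric, so the 95% equal-tailed interval is θ = -4.16 ± z·2.4 with z = 1.960.
Half-width: 1.960 × 2.4 = 4.704.
-4.16 − 4.704 = -8.864; -4.16 + 4.704 = 0.544.

[-8.864, 0.544]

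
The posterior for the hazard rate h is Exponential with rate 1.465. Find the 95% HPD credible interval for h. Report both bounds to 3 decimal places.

[0.000, 2.045]

The exponential density is strictly decreasing on [0, ∞), so the HPD interval is anchored at 0: [0, q] with P(h ≤ q) = 0.95.
q = −ln(1 − 0.95) / 1.465 = 2.9957 / 1.465 = 2.045.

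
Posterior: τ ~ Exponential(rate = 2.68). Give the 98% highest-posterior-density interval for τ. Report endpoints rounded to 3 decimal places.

[0.000, 1.460]

The exponential density is strictly decreasing on [0, ∞), so the HPD interval is anchored at 0: [0, q] with P(τ ≤ q) = 0.98.
q = −ln(1 − 0.98) / 2.68 = 3.9120 / 2.68 = 1.460.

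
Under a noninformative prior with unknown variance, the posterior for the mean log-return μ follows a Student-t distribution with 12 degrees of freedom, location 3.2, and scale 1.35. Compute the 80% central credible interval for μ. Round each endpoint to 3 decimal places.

[1.369, 5.031]

The t_12 distribution is symmetric; the 80% interval is 3.2 ± t·1.35 with t_{0.9,12} = 1.356.
Half-width: 1.356 × 1.35 = 1.831.
3.2 − 1.831 = 1.369; 3.2 + 1.831 = 5.031.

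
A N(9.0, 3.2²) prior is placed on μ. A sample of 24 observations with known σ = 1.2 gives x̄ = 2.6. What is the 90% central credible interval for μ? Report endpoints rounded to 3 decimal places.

Posterior precision = 1/3.2² + 24/1.2² = 0.0977 + 16.6667 = 16.7643, so posterior SD = 0.2442.
Posterior mean = (9.0/3.2² + 24·2.6/1.2²) / 16.7643 = 2.6373.
Interval: 2.6373 ± 1.645 × 0.2442 → [2.236, 3.039].

[2.236, 3.039]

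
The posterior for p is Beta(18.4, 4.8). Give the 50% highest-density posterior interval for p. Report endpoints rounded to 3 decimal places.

The posterior is unimodal and skewed, so the HPD interval has equal density at both endpoints and is the shortest 50% interval.
Solving f(0.762) = f(0.871) with F(0.871) − F(0.762) = 0.50 gives [0.762, 0.871].
For comparison, the equal-tailed interval is [0.742, 0.854]; the HPD is narrower and shifted toward the mode.

[0.762, 0.871]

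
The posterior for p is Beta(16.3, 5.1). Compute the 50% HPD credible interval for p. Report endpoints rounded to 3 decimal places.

[0.724, 0.845]

The posterior is unimodal and skewed, so the HPD interval has equal density at both endpoints and is the shortest 50% interval.
Solving f(0.724) = f(0.845) with F(0.845) − F(0.724) = 0.50 gives [0.724, 0.845].
For comparison, the equal-tailed interval is [0.704, 0.828]; the HPD is narrower and shifted toward the mode.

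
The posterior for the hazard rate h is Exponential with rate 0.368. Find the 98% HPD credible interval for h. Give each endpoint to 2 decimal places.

[0.00, 10.63]

The exponential density is strictly decreasing on [0, ∞), so the HPD interval is anchored at 0: [0, q] with P(h ≤ q) = 0.98.
q = −ln(1 − 0.98) / 0.368 = 3.9120 / 0.368 = 10.63.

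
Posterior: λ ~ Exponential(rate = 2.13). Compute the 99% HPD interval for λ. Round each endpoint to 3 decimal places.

[0.000, 2.162]

The exponential density is strictly decreasing on [0, ∞), so the HPD interval is anchored at 0: [0, q] with P(λ ≤ q) = 0.99.
q = −ln(1 − 0.99) / 2.13 = 4.6052 / 2.13 = 2.162.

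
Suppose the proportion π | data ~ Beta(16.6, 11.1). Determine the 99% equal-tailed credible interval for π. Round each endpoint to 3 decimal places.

[0.358, 0.814]

Posterior: Beta(16.6, 11.1).
Equal-tailed 99% interval: the 0.005 and 0.995 quantiles of Beta(16.6, 11.1).
Posterior mean ≈ 0.599, SD ≈ 0.091; a Normal approximation gives roughly [0.364, 0.835].
Exact: F⁻¹(0.005) = 0.358; F⁻¹(0.995) = 0.814.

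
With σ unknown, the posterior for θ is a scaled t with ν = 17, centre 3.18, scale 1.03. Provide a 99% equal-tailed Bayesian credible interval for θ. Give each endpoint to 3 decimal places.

[0.195, 6.165]

The t_17 distribution is symmetric; the 99% interval is 3.18 ± t·1.03 with t_{0.995,17} = 2.898.
Half-width: 2.898 × 1.03 = 2.985.
3.18 − 2.985 = 0.195; 3.18 + 2.985 = 6.165.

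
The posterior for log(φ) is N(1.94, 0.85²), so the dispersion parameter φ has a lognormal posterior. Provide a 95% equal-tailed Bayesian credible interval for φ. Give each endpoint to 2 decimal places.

On the log scale the 95% interval is 1.94 ± 1.960 × 0.85 = [0.2740, 3.6060].
Exponentiate: [e^0.2740, e^3.6060] = [1.32, 36.82].

[1.32, 36.82]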